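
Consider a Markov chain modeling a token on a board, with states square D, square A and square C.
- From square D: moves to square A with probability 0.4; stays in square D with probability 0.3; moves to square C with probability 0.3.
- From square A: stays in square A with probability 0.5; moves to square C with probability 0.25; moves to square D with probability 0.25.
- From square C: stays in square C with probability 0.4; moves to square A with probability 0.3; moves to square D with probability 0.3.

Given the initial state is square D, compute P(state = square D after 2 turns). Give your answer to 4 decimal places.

Sum over the intermediate state after 1 turn:
P = P(square D→square D)·P(square D→square D) + P(square D→square A)·P(square A→square D) + P(square D→square C)·P(square C→square D)
  = 0.3×0.3 + 0.4×0.25 + 0.3×0.3
  = 0.0900 + 0.1000 + 0.0900 = 0.2800

0.2800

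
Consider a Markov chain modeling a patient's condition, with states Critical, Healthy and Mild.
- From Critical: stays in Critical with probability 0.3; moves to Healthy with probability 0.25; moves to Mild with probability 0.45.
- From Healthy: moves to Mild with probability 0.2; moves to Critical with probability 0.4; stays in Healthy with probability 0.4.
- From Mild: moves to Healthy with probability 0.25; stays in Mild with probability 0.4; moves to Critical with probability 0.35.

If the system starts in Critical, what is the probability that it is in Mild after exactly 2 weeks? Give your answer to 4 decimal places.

Sum over the intermediate state after 1 week:
P = P(Critical→Critical)·P(Critical→Mild) + P(Critical→Healthy)·P(Healthy→Mild) + P(Critical→Mild)·P(Mild→Mild)
  = 0.3×0.45 + 0.25×0.2 + 0.45×0.4
  = 0.1350 + 0.0500 + 0.1800 = 0.3650

0.3650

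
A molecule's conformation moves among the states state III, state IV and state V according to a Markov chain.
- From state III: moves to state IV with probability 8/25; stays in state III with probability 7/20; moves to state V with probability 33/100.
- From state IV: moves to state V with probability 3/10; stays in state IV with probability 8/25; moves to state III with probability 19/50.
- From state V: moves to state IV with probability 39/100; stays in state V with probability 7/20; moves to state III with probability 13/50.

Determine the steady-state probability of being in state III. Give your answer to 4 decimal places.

Let the stationary distribution be π with π = πP and π_1 + π_2 + π_3 = 1.
π_1 = 0.35·π_1 + 0.38·π_2 + 0.26·π_3
π_2 = 0.32·π_1 + 0.32·π_2 + 0.39·π_3
Solving with the normalization constraint gives π = (0.3309, 0.3428, 0.3262).
So the stationary probability of state III is 0.3309.

0.3309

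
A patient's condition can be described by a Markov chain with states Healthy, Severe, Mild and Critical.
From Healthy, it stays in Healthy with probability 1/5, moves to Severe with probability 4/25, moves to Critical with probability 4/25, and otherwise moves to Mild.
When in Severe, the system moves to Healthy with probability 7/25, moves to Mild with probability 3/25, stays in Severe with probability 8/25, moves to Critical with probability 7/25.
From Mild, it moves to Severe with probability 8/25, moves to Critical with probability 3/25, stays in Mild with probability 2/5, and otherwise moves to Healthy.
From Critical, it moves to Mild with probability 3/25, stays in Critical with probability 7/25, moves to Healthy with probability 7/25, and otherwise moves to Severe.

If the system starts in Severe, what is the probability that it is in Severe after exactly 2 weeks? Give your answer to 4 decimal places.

Propagate the distribution vector 2 weeks from Severe.
After 0 weeks: (0.0000, 1.0000, 0.0000, 0.0000)
After 1 week: (0.2800, 0.3200, 0.1200, 0.2800)
After 2 weeks: (0.2432, 0.2752, 0.2544, 0.2272)
P(in Severe after 2 weeks) = 0.2752

0.2752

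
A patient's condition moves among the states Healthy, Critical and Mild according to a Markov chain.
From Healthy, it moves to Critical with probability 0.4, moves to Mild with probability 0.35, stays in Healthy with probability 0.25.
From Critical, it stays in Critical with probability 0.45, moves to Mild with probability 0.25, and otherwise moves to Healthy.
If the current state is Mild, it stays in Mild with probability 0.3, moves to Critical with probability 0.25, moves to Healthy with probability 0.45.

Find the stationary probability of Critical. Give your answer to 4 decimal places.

0.3740

Let the stationary distribution be π with π = πP and π_1 + π_2 + π_3 = 1.
π_1 = 0.25·π_1 + 0.3·π_2 + 0.45·π_3
π_2 = 0.4·π_1 + 0.45·π_2 + 0.25·π_3
Solving with the normalization constraint gives π = (0.3282, 0.3740, 0.2977).
So the stationary probability of Critical is 0.3740.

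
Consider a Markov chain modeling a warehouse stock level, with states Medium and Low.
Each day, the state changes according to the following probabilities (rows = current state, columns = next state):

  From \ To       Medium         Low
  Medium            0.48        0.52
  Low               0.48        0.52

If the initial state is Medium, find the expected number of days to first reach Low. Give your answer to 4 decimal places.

Let t(s) be the expected number of days to first reach Low from state s, with t(Low) = 0. Conditioning on the first day:
t(Medium) = 1 + 0.48·t(Medium)
Solving: t(Medium) = 1.9231.
Expected days from Medium to Low: 1.9231.

1.9231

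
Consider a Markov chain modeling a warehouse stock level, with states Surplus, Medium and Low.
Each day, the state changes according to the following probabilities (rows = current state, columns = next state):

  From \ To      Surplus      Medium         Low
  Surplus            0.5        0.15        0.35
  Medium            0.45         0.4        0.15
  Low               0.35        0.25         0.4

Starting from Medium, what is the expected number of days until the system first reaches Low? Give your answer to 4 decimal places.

Let t(s) be the expected number of days to first reach Low from state s, with t(Low) = 0. Conditioning on the first day:
t(Surplus) = 1 + 0.5·t(Surplus) + 0.15·t(Medium)
t(Medium) = 1 + 0.45·t(Surplus) + 0.4·t(Medium)
Solving: t(Surplus) = 3.2258, t(Medium) = 4.0860.
Expected days from Medium to Low: 4.0860.

4.0860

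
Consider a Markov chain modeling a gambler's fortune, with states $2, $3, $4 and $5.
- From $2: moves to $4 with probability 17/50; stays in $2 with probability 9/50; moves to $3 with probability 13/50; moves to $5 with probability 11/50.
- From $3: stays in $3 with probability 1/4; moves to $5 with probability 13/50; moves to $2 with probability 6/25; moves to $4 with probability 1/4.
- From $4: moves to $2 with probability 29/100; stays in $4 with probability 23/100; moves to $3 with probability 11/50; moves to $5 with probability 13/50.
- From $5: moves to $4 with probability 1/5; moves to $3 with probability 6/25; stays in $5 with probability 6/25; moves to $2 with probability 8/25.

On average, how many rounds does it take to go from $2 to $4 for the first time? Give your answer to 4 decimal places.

3.5165

Let t(s) be the expected number of rounds to first reach $4 from state s, with t($4) = 0. Conditioning on the first round:
t($2) = 1 + 0.18·t($2) + 0.26·t($3) + 0.22·t($5)
t($3) = 1 + 0.24·t($2) + 0.25·t($3) + 0.26·t($5)
t($5) = 1 + 0.32·t($2) + 0.24·t($3) + 0.24·t($5)
Solving: t($2) = 3.5165, t($3) = 3.8494, t($5) = 4.0120.
Expected rounds from $2 to $4: 3.5165.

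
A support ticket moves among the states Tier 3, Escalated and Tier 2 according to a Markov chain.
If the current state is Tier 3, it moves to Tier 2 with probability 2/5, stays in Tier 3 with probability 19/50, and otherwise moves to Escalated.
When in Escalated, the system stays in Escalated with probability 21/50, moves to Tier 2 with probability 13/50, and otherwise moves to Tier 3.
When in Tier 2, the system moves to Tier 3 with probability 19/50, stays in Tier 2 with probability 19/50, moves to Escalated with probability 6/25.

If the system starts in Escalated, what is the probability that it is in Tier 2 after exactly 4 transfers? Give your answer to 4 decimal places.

0.3526

Propagate the distribution vector 4 transfers from Escalated.
After 0 transfers: (0.0000, 1.0000, 0.0000)
After 1 transfer: (0.3200, 0.4200, 0.2600)
After 2 transfers: (0.3548, 0.3092, 0.3360)
After 3 transfers: (0.3614, 0.2886, 0.3500)
After 4 transfers: (0.3627, 0.2847, 0.3526)
P(in Tier 2 after 4 transfers) = 0.3526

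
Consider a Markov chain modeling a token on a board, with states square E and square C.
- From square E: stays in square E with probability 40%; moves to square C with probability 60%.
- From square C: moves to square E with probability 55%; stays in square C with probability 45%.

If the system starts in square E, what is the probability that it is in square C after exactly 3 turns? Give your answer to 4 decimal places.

Propagate the distribution vector 3 turns from square E.
After 0 turns: (1.0000, 0.0000)
After 1 turn: (0.4000, 0.6000)
After 2 turns: (0.4900, 0.5100)
After 3 turns: (0.4765, 0.5235)
P(in square C after 3 turns) = 0.5235

0.5235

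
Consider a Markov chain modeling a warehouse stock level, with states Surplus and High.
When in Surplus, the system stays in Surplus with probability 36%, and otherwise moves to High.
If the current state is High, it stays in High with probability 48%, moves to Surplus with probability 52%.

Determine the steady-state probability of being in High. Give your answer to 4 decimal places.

0.5517

Let the stationary distribution be π with π = πP and π_1 + π_2 = 1.
π_1 = 0.36·π_1 + 0.52·π_2
Solving with the normalization constraint gives π = (0.4483, 0.5517).
So the stationary probability of High is 0.5517.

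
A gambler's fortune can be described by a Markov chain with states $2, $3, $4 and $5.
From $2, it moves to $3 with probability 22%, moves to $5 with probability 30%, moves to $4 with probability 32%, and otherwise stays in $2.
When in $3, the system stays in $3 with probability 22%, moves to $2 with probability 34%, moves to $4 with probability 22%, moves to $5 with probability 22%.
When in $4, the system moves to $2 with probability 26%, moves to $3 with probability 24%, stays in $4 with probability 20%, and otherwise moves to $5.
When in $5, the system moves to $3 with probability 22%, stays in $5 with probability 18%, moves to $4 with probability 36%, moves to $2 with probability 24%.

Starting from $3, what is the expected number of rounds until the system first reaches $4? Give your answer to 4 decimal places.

Let t(s) be the expected number of rounds to first reach $4 from state s, with t($4) = 0. Conditioning on the first round:
t($2) = 1 + 0.16·t($2) + 0.22·t($3) + 0.3·t($5)
t($3) = 1 + 0.34·t($2) + 0.22·t($3) + 0.22·t($5)
t($5) = 1 + 0.24·t($2) + 0.22·t($3) + 0.18·t($5)
Solving: t($2) = 3.2458, t($3) = 3.5797, t($5) = 3.1299.
Expected rounds from $3 to $4: 3.5797.

3.5797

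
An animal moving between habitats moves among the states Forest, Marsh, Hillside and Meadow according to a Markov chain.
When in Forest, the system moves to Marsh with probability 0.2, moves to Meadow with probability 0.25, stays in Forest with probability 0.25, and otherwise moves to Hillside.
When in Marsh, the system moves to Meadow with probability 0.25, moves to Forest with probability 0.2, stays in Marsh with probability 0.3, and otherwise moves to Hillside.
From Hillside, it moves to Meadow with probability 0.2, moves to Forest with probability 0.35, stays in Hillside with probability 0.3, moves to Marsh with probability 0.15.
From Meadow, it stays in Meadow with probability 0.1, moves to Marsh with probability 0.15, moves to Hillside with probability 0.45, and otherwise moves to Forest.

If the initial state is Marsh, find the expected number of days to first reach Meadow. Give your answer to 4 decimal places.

Let t(s) be the expected number of days to first reach Meadow from state s, with t(Meadow) = 0. Conditioning on the first day:
t(Forest) = 1 + 0.25·t(Forest) + 0.2·t(Marsh) + 0.3·t(Hillside)
t(Marsh) = 1 + 0.2·t(Forest) + 0.3·t(Marsh) + 0.25·t(Hillside)
t(Hillside) = 1 + 0.35·t(Forest) + 0.15·t(Marsh) + 0.3·t(Hillside)
Solving: t(Forest) = 4.2460, t(Marsh) = 4.2342, t(Hillside) = 4.4589.
Expected days from Marsh to Meadow: 4.2342.

4.2342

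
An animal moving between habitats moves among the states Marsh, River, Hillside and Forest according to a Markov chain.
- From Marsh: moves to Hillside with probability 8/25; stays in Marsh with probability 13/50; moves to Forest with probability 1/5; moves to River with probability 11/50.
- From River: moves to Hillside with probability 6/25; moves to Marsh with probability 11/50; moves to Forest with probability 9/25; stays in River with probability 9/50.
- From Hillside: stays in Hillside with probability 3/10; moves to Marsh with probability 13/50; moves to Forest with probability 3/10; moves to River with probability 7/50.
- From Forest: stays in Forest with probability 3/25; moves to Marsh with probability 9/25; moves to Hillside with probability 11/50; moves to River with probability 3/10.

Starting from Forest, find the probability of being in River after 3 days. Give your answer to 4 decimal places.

Propagate the distribution vector 3 days from Forest.
After 0 days: (0.0000, 0.0000, 0.0000, 1.0000)
After 1 day: (0.3600, 0.3000, 0.2200, 0.1200)
After 2 days: (0.2600, 0.2000, 0.2796, 0.2604)
After 3 days: (0.2780, 0.2105, 0.2724, 0.2391)
P(in River after 3 days) = 0.2105

0.2105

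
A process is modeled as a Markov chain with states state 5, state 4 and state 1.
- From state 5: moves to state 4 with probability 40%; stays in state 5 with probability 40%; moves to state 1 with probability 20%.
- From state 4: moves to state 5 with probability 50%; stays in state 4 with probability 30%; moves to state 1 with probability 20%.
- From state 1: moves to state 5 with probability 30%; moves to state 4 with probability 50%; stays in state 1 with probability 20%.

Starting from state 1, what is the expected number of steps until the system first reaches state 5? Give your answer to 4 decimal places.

2.6087

Let t(s) be the expected number of steps to first reach state 5 from state s, with t(state 5) = 0. Conditioning on the first step:
t(state 4) = 1 + 0.3·t(state 4) + 0.2·t(state 1)
t(state 1) = 1 + 0.5·t(state 4) + 0.2·t(state 1)
Solving: t(state 4) = 2.1739, t(state 1) = 2.6087.
Expected steps from state 1 to state 5: 2.6087.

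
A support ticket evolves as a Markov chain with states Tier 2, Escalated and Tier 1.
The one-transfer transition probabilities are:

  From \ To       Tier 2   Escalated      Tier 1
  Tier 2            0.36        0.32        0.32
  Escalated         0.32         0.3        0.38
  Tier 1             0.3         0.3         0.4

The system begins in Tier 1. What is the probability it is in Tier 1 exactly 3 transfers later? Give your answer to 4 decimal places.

Propagate the distribution vector 3 transfers from Tier 1.
After 0 transfers: (0.0000, 0.0000, 1.0000)
After 1 transfer: (0.3000, 0.3000, 0.4000)
After 2 transfers: (0.3240, 0.3060, 0.3700)
After 3 transfers: (0.3256, 0.3065, 0.3680)
P(in Tier 1 after 3 transfers) = 0.3680

0.3680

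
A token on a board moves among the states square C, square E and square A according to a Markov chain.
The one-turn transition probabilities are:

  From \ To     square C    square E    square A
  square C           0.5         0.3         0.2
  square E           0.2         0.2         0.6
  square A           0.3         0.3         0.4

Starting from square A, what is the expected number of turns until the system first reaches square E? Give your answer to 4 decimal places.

Let t(s) be the expected number of turns to first reach square E from state s, with t(square E) = 0. Conditioning on the first turn:
t(square C) = 1 + 0.5·t(square C) + 0.2·t(square A)
t(square A) = 1 + 0.3·t(square C) + 0.4·t(square A)
Solving: t(square C) = 3.3333, t(square A) = 3.3333.
Expected turns from square A to square E: 3.3333.

3.3333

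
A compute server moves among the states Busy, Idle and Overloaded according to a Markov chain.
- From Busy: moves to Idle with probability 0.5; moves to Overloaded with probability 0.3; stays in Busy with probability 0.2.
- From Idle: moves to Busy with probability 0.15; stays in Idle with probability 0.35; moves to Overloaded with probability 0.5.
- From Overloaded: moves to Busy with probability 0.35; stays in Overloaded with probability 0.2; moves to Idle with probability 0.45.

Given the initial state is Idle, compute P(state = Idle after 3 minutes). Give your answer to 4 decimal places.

Propagate the distribution vector 3 minutes from Idle.
After 0 minutes: (0.0000, 1.0000, 0.0000)
After 1 minute: (0.1500, 0.3500, 0.5000)
After 2 minutes: (0.2575, 0.4225, 0.3200)
After 3 minutes: (0.2269, 0.4206, 0.3525)
P(in Idle after 3 minutes) = 0.4206

0.4206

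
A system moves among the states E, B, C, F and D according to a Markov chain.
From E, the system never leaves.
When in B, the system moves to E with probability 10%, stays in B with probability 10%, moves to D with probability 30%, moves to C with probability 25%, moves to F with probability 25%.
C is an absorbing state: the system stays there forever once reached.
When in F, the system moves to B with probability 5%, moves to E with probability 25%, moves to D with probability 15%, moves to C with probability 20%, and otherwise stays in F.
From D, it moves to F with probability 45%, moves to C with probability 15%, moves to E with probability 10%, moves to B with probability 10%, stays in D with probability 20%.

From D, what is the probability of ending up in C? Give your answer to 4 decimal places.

Let h(s) be the probability of absorption at C starting from transient state s. Then h(C) = 1 and h(E) = 0. By first-step analysis:
h(B) = 0.1·0 + 0.1·h(B) + 0.25·1 + 0.25·h(F) + 0.3·h(D)
h(F) = 0.25·0 + 0.05·h(B) + 0.2·1 + 0.35·h(F) + 0.15·h(D)
h(D) = 0.1·0 + 0.1·h(B) + 0.15·1 + 0.45·h(F) + 0.2·h(D)
Solving: h(B) = 0.5854, h(F) = 0.4745, h(D) = 0.5276.
Starting from D, the probability is 0.5276.

0.5276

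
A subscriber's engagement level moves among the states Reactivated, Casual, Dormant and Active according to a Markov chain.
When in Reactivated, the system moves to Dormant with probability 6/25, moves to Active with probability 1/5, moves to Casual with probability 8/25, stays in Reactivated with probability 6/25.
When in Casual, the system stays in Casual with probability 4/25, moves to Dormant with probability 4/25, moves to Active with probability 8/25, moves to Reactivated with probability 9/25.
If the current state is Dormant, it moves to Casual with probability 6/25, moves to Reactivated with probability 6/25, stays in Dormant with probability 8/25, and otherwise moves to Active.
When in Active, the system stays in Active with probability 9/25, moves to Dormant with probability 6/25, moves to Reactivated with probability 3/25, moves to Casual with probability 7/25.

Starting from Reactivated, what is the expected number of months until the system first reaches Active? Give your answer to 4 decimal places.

4.3265

Let t(s) be the expected number of months to first reach Active from state s, with t(Active) = 0. Conditioning on the first month:
t(Reactivated) = 1 + 0.24·t(Reactivated) + 0.32·t(Casual) + 0.24·t(Dormant)
t(Casual) = 1 + 0.36·t(Reactivated) + 0.16·t(Casual) + 0.16·t(Dormant)
t(Dormant) = 1 + 0.24·t(Reactivated) + 0.24·t(Casual) + 0.32·t(Dormant)
Solving: t(Reactivated) = 4.3265, t(Casual) = 3.8763, t(Dormant) = 4.3657.
Expected months from Reactivated to Active: 4.3265.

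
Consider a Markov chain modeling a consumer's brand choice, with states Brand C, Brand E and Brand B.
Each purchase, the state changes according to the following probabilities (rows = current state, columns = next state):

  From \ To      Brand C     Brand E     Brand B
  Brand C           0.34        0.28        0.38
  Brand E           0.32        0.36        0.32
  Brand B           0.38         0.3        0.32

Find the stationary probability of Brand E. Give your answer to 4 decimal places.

0.3118

Let the stationary distribution be π with π = πP and π_1 + π_2 + π_3 = 1.
π_1 = 0.34·π_1 + 0.32·π_2 + 0.38·π_3
π_2 = 0.28·π_1 + 0.36·π_2 + 0.3·π_3
Solving with the normalization constraint gives π = (0.3474, 0.3118, 0.3408).
So the stationary probability of Brand E is 0.3118.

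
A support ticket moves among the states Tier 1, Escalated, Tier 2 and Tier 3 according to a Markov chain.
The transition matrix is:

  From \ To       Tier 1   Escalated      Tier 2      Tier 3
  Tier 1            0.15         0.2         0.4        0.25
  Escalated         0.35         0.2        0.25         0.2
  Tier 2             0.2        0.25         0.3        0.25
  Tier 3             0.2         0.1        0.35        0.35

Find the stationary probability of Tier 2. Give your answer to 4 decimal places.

0.3256

Let the stationary distribution be π with π = πP and π_1 + π_2 + π_3 + π_4 = 1.
π_1 = 0.15·π_1 + 0.35·π_2 + 0.2·π_3 + 0.2·π_4
π_2 = 0.2·π_1 + 0.2·π_2 + 0.25·π_3 + 0.1·π_4
π_3 = 0.4·π_1 + 0.25·π_2 + 0.3·π_3 + 0.35·π_4
Solving with the normalization constraint gives π = (0.2176, 0.1896, 0.3256, 0.2672).
So the stationary probability of Tier 2 is 0.3256.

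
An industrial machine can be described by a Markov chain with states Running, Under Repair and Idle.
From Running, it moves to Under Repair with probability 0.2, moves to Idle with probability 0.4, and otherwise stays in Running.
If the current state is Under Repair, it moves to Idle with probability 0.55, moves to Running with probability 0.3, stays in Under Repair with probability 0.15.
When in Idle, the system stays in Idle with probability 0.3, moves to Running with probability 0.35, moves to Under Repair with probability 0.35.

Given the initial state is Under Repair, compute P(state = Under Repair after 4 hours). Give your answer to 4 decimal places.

Propagate the distribution vector 4 hours from Under Repair.
After 0 hours: (0.0000, 1.0000, 0.0000)
After 1 hour: (0.3000, 0.1500, 0.5500)
After 2 hours: (0.3575, 0.2750, 0.3675)
After 3 hours: (0.3541, 0.2414, 0.4045)
After 4 hours: (0.3556, 0.2486, 0.3958)
P(in Under Repair after 4 hours) = 0.2486

0.2486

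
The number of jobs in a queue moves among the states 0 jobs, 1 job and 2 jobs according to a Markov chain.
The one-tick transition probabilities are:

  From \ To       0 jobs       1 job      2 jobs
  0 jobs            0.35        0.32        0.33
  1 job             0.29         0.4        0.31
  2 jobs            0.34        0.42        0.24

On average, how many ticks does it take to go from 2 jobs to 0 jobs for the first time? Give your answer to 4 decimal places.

3.1308

Let t(s) be the expected number of ticks to first reach 0 jobs from state s, with t(0 jobs) = 0. Conditioning on the first tick:
t(1 job) = 1 + 0.4·t(1 job) + 0.31·t(2 jobs)
t(2 jobs) = 1 + 0.42·t(1 job) + 0.24·t(2 jobs)
Solving: t(1 job) = 3.2842, t(2 jobs) = 3.1308.
Expected ticks from 2 jobs to 0 jobs: 3.1308.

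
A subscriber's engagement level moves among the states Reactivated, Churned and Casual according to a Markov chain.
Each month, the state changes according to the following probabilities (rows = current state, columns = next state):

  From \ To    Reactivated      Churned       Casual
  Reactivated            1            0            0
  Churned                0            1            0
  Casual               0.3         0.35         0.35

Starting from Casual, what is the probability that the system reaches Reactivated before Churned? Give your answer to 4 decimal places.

Let h(s) be the probability of absorption at Reactivated starting from transient state s. Then h(Reactivated) = 1 and h(Churned) = 0. By first-step analysis:
h(Casual) = 0.3·1 + 0.35·0 + 0.35·h(Casual)
Solving: h(Casual) = 0.4615.
Starting from Casual, the probability is 0.4615.

0.4615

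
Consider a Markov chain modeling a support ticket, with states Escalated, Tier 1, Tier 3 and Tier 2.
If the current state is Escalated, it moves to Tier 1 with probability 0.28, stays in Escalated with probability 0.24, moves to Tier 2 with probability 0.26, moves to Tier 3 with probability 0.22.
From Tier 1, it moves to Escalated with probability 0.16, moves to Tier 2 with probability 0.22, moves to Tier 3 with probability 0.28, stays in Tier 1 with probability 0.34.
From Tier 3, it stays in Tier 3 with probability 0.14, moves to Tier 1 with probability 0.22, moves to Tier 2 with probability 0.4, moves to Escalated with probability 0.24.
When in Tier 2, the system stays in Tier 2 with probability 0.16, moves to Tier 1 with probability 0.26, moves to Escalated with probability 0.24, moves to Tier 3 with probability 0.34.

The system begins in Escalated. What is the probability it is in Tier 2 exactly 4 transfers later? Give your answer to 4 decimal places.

Propagate the distribution vector 4 transfers from Escalated.
After 0 transfers: (1.0000, 0.0000, 0.0000, 0.0000)
After 1 transfer: (0.2400, 0.2800, 0.2200, 0.2600)
After 2 transfers: (0.2176, 0.2784, 0.2504, 0.2536)
After 3 transfers: (0.2177, 0.2766, 0.2471, 0.2586)
After 4 transfers: (0.2179, 0.2766, 0.2479, 0.2577)
P(in Tier 2 after 4 transfers) = 0.2577

0.2577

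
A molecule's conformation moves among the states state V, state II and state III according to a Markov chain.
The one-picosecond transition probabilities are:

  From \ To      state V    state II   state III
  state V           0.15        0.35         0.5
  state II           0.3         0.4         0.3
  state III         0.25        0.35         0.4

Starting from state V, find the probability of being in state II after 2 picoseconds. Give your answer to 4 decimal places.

0.3675

Sum over the intermediate state after 1 picosecond:
P = P(state V→state V)·P(state V→state II) + P(state V→state II)·P(state II→state II) + P(state V→state III)·P(state III→state II)
  = 0.15×0.35 + 0.35×0.4 + 0.5×0.35
  = 0.0525 + 0.1400 + 0.1750 = 0.3675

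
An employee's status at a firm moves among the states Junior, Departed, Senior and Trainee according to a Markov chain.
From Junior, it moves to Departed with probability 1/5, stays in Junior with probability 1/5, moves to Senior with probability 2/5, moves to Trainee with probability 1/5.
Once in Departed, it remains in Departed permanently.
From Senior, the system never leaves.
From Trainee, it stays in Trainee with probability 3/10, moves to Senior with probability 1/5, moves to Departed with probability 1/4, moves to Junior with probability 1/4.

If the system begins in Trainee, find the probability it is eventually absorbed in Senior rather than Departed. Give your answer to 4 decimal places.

0.5098

Let h(s) be the probability of absorption at Senior starting from transient state s. Then h(Senior) = 1 and h(Departed) = 0. By first-step analysis:
h(Junior) = 0.2·h(Junior) + 0.2·0 + 0.4·1 + 0.2·h(Trainee)
h(Trainee) = 0.25·h(Junior) + 0.25·0 + 0.2·1 + 0.3·h(Trainee)
Solving: h(Junior) = 0.6275, h(Trainee) = 0.5098.
Starting from Trainee, the probability is 0.5098.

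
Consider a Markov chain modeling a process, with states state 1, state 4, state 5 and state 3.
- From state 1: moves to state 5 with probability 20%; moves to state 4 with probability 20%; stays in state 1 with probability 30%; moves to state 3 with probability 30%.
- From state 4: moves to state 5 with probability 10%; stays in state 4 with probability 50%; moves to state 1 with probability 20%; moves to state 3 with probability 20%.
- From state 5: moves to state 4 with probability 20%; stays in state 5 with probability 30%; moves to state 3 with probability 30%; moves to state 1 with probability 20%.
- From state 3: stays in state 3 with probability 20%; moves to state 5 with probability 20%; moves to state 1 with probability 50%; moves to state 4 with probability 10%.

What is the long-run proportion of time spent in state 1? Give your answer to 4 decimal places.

Let the stationary distribution be π with π = πP and π_1 + π_2 + π_3 + π_4 = 1.
π_1 = 0.3·π_1 + 0.2·π_2 + 0.2·π_3 + 0.5·π_4
π_2 = 0.2·π_1 + 0.5·π_2 + 0.2·π_3 + 0.1·π_4
π_3 = 0.2·π_1 + 0.1·π_2 + 0.3·π_3 + 0.2·π_4
Solving with the normalization constraint gives π = (0.3056, 0.2500, 0.1944, 0.2500).
So the stationary probability of state 1 is 0.3056.

0.3056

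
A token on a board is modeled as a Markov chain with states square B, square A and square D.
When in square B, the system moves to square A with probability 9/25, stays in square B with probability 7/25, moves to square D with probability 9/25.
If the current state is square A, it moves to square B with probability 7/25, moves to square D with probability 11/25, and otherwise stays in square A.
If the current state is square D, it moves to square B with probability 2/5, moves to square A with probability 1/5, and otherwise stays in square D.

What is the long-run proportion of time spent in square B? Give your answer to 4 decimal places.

Let the stationary distribution be π with π = πP and π_1 + π_2 + π_3 = 1.
π_1 = 0.28·π_1 + 0.28·π_2 + 0.4·π_3
π_2 = 0.36·π_1 + 0.28·π_2 + 0.2·π_3
Solving with the normalization constraint gives π = (0.3277, 0.2744, 0.3979).
So the stationary probability of square B is 0.3277.

0.3277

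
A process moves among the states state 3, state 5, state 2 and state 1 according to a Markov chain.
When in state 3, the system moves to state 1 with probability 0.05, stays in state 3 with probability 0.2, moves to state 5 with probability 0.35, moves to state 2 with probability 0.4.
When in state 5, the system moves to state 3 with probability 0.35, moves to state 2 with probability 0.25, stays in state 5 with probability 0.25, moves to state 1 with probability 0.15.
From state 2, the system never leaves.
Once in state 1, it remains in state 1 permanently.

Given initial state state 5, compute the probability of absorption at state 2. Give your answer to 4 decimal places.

Let h(s) be the probability of absorption at state 2 starting from transient state s. Then h(state 2) = 1 and h(state 1) = 0. By first-step analysis:
h(state 3) = 0.2·h(state 3) + 0.35·h(state 5) + 0.4·1 + 0.05·0
h(state 5) = 0.35·h(state 3) + 0.25·h(state 5) + 0.25·1 + 0.15·0
Solving: h(state 3) = 0.8115, h(state 5) = 0.7120.
Starting from state 5, the probability is 0.7120.

0.7120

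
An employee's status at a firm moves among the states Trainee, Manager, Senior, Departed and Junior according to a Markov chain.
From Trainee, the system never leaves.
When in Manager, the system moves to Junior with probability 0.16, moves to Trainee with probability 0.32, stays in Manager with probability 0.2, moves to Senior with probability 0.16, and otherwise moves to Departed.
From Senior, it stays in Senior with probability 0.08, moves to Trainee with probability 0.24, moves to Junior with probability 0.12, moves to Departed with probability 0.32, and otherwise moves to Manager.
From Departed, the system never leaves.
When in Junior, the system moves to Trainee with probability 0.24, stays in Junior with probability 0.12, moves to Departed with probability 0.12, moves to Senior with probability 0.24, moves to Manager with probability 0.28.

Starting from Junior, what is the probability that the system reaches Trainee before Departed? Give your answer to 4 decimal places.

Let h(s) be the probability of absorption at Trainee starting from transient state s. Then h(Trainee) = 1 and h(Departed) = 0. By first-step analysis:
h(Manager) = 0.32·1 + 0.2·h(Manager) + 0.16·h(Senior) + 0.16·0 + 0.16·h(Junior)
h(Senior) = 0.24·1 + 0.24·h(Manager) + 0.08·h(Senior) + 0.32·0 + 0.12·h(Junior)
h(Junior) = 0.24·1 + 0.28·h(Manager) + 0.24·h(Senior) + 0.12·0 + 0.12·h(Junior)
Solving: h(Manager) = 0.6220, h(Senior) = 0.5024, h(Junior) = 0.6077.
Starting from Junior, the probability is 0.6077.

0.6077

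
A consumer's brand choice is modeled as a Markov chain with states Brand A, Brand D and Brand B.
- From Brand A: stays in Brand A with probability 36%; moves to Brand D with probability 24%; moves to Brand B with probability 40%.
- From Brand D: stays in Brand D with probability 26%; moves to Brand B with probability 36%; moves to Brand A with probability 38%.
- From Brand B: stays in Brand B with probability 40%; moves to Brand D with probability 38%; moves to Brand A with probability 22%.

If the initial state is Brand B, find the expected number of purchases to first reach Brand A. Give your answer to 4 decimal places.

3.6458

Let t(s) be the expected number of purchases to first reach Brand A from state s, with t(Brand A) = 0. Conditioning on the first purchase:
t(Brand D) = 1 + 0.26·t(Brand D) + 0.36·t(Brand B)
t(Brand B) = 1 + 0.38·t(Brand D) + 0.4·t(Brand B)
Solving: t(Brand D) = 3.1250, t(Brand B) = 3.6458.
Expected purchases from Brand B to Brand A: 3.6458.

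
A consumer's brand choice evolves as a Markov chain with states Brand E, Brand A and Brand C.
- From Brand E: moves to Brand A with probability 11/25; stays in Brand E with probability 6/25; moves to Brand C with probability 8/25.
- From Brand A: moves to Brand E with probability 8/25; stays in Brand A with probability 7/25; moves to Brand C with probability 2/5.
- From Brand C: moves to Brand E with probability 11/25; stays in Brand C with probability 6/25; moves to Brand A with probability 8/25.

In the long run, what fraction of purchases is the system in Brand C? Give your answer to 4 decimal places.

0.3219

Let the stationary distribution be π with π = πP and π_1 + π_2 + π_3 = 1.
π_1 = 0.24·π_1 + 0.32·π_2 + 0.44·π_3
π_2 = 0.44·π_1 + 0.28·π_2 + 0.32·π_3
Solving with the normalization constraint gives π = (0.3321, 0.3460, 0.3219).
So the stationary probability of Brand C is 0.3219.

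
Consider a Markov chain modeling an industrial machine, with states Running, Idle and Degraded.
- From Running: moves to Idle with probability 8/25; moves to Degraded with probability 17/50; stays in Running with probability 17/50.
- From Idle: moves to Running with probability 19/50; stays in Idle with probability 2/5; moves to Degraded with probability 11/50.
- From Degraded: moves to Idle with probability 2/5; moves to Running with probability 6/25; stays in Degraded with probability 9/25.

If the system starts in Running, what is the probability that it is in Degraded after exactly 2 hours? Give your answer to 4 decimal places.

Sum over the intermediate state after 1 hour:
P = P(Running→Running)·P(Running→Degraded) + P(Running→Idle)·P(Idle→Degraded) + P(Running→Degraded)·P(Degraded→Degraded)
  = 0.34×0.34 + 0.32×0.22 + 0.34×0.36
  = 0.1156 + 0.0704 + 0.1224 = 0.3084

0.3084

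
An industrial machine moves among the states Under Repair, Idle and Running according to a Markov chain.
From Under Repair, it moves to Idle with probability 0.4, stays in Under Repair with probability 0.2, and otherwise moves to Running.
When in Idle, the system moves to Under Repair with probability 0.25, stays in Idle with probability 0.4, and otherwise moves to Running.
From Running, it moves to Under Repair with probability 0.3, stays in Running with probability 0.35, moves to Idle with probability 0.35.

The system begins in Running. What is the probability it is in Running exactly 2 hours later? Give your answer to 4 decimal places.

0.3650

Sum over the intermediate state after 1 hour:
P = P(Running→Under Repair)·P(Under Repair→Running) + P(Running→Idle)·P(Idle→Running) + P(Running→Running)·P(Running→Running)
  = 0.3×0.4 + 0.35×0.35 + 0.35×0.35
  = 0.1200 + 0.1225 + 0.1225 = 0.3650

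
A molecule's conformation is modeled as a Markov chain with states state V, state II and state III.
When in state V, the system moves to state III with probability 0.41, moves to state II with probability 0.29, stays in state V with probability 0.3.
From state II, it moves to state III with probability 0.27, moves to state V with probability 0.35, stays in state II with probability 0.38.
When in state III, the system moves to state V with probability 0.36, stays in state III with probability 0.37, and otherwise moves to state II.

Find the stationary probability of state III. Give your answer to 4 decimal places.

0.3524

Let the stationary distribution be π with π = πP and π_1 + π_2 + π_3 = 1.
π_1 = 0.3·π_1 + 0.35·π_2 + 0.36·π_3
π_2 = 0.29·π_1 + 0.38·π_2 + 0.27·π_3
Solving with the normalization constraint gives π = (0.3367, 0.3109, 0.3524).
So the stationary probability of state III is 0.3524.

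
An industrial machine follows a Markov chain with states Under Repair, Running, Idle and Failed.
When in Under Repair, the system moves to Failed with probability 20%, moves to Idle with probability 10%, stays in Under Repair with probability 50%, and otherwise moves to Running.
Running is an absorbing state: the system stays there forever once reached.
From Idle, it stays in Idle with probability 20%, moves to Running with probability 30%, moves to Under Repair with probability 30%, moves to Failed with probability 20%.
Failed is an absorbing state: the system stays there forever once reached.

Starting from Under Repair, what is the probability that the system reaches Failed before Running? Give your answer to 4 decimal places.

Let h(s) be the probability of absorption at Failed starting from transient state s. Then h(Failed) = 1 and h(Running) = 0. By first-step analysis:
h(Under Repair) = 0.5·h(Under Repair) + 0.2·0 + 0.1·h(Idle) + 0.2·1
h(Idle) = 0.3·h(Under Repair) + 0.3·0 + 0.2·h(Idle) + 0.2·1
Solving: h(Under Repair) = 0.4865, h(Idle) = 0.4324.
Starting from Under Repair, the probability is 0.4865.

0.4865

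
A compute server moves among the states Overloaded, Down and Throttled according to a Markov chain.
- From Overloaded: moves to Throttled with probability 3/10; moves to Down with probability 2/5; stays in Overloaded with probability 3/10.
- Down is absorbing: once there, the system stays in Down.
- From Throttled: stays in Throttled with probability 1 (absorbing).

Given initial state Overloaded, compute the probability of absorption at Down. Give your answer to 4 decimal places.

Let h(s) be the probability of absorption at Down starting from transient state s. Then h(Down) = 1 and h(Throttled) = 0. By first-step analysis:
h(Overloaded) = 0.3·h(Overloaded) + 0.4·1 + 0.3·0
Solving: h(Overloaded) = 0.5714.
Starting from Overloaded, the probability is 0.5714.

0.5714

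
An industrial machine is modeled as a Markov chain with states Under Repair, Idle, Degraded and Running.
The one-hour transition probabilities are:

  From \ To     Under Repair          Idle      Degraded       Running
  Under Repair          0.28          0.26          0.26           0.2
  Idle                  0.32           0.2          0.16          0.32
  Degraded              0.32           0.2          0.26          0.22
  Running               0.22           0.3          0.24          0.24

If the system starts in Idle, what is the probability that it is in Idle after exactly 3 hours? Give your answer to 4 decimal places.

Propagate the distribution vector 3 hours from Idle.
After 0 hours: (0.0000, 1.0000, 0.0000, 0.0000)
After 1 hour: (0.3200, 0.2000, 0.1600, 0.3200)
After 2 hours: (0.2752, 0.2512, 0.2336, 0.2400)
After 3 hours: (0.2850, 0.2405, 0.2301, 0.2444)
P(in Idle after 3 hours) = 0.2405

0.2405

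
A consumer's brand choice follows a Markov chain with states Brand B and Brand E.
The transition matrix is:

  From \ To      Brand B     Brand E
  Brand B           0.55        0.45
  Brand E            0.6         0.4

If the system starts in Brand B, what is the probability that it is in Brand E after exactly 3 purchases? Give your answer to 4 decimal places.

Propagate the distribution vector 3 purchases from Brand B.
After 0 purchases: (1.0000, 0.0000)
After 1 purchase: (0.5500, 0.4500)
After 2 purchases: (0.5725, 0.4275)
After 3 purchases: (0.5714, 0.4286)
P(in Brand E after 3 purchases) = 0.4286

0.4286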